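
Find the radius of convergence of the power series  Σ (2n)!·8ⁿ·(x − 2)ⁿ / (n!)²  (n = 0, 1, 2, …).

Ratio test: |a_{n+1}/a_n| = (2n+1)·(2n+2)/(n+1)² · 8 → 32 as n → ∞.
Hence the series converges for |x − 2| < 1/(32) = 1/32, so the radius of convergence is 1/32.

R = 1/32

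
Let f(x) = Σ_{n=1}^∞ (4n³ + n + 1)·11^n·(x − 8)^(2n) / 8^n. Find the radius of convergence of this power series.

Ratio test: |a_{n+1}/a_n| = [(4(n+1)³ + (n+1) + 1)/(4n³ + n + 1)] · 11/8 → 11/8 as n → ∞.
Since the exponent of (x − 8) increases by 2 each term, convergence requires |x − 8|² < 8/11, hence R = 2√22/11.

R = 2√22/11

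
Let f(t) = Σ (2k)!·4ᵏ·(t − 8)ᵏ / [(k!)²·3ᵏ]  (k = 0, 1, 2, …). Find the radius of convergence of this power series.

R = 3/16

By the ratio test, |a_{k+1}/a_k| = (2k+1)·(2k+2)/(k+1)² · 4/3 → 16/3.
The series converges when 16/3 · |t − 8| < 1, giving R = 3/16.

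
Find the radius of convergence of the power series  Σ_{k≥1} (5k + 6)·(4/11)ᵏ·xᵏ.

R = 11/4

By the ratio test, |a_{k+1}/a_k| = [(5(k+1) + 6)/(5k + 6)] · 4/11 → 4/11.
Thus R = 1/(4/11) = 11/4.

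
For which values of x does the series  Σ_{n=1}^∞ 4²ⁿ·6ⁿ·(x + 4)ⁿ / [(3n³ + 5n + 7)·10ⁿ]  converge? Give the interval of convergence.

[-197/48, -187/48]

The ratio of consecutive coefficients is [(3n³ + 5n + 7)/(3(n+1)³ + 5(n+1) + 7)] · 16·6/10 → 48/5.
Thus R = 1/(48/5) = 5/48.
When x = -187/48, the terms are on the order of 1/n³, so the series converges absolutely by comparison with the p-series (p = 3 > 1).
At x = -197/48: the series is dominated by a constant times Σ 1/n³, which converges (p = 3 > 1).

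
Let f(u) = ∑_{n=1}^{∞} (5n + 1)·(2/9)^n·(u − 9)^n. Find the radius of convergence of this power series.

R = 9/2

Apply the ratio test: |a_{n+1}| / |a_n| = [(5(n+1) + 1)/(5n + 1)] · 2/9, which tends to 2/9 as n → ∞.
Convergence for |u − 9| · 2/9 < 1, i.e. |u − 9| < 9/2. So R = 9/2.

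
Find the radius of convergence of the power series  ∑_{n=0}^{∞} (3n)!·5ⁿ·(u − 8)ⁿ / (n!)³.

Apply the ratio test: |a_{n+1}| / |a_n| = (3n+1)·(3n+2)·(3n+3)/(n+1)³ · 5, which tends to 135 as n → ∞.
The series converges when 135 · |u − 8| < 1, giving R = 1/135.

R = 1/135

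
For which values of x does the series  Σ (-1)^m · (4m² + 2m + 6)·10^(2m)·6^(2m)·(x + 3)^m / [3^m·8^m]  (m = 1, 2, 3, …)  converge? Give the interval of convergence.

(-451/150, -449/150)

The ratio of consecutive coefficients is [(4(m+1)² + 2(m+1) + 6)/(4m² + 2m + 6)] · 100·36/(3·8) → 150.
Thus R = 1/(150) = 1/150.
When x = -449/150, the m-th term does not approach 0; divergence by the term test.
When x = -451/150, the m-th term does not approach 0; divergence by the term test.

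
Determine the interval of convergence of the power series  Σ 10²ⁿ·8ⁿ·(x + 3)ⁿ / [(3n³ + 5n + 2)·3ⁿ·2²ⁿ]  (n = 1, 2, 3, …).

[-603/200, -597/200]

By the ratio test, |a_{n+1}/a_n| = [(3n³ + 5n + 2)/(3(n+1)³ + 5(n+1) + 2)] · 100·8/(3·4) → 200/3.
Convergence for |x + 3| · 200/3 < 1, i.e. |x + 3| < 3/200. So R = 3/200.
Endpoint x = -597/200: the terms are on the order of 1/n³, so the series converges absolutely by comparison with the p-series (p = 3 > 1).
At x = -603/200: the terms are on the order of 1/n³, so the series converges absolutely by comparison with the p-series (p = 3 > 1).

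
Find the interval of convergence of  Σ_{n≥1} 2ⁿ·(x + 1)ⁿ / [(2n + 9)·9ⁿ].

[-11/2, 7/2)

By the ratio test, |a_{n+1}/a_n| = [(2n + 9)/(2(n+1) + 9)] · 2/9 → 2/9.
The series converges when 2/9 · |x + 1| < 1, giving R = 9/2.
At x = 7/2: the terms behave like c/n; limit comparison with the harmonic series gives divergence.
Endpoint x = -11/2: convergence follows from the alternating series test (terms decrease monotonically to 0).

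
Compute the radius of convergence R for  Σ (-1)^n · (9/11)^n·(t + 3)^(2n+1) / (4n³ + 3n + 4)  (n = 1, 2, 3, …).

R = √11/3

By the ratio test, |a_{n+1}/a_n| = [(4n³ + 3n + 4)/(4(n+1)³ + 3(n+1) + 4)] · 9/11 → 9/11.
Writing y = (t + 3)², the series in y has radius 11/9, so |t + 3| < √(11/9) and R = √11/3.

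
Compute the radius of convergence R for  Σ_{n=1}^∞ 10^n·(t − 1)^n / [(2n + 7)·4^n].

By the ratio test, |a_{n+1}/a_n| = [(2n + 7)/(2(n+1) + 7)] · 10/4 → 5/2.
Thus R = 1/(5/2) = 2/5.

R = 2/5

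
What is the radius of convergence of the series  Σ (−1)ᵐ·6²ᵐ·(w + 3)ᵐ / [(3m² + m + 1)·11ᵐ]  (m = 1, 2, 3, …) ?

R = 11/36

Ratio test: |a_{m+1}/a_m| = [(3m² + m + 1)/(3(m+1)² + (m+1) + 1)] · 36/11 → 36/11 as m → ∞.
Hence the series converges for |w + 3| < 1/(36/11) = 11/36, so the radius of convergence is 11/36.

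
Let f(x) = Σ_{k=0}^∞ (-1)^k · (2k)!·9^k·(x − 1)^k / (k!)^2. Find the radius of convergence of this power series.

R = 1/36

By the ratio test, |a_{k+1}/a_k| = (2k+1)·(2k+2)/(k+1)² · 9 → 36.
Thus R = 1/(36) = 1/36.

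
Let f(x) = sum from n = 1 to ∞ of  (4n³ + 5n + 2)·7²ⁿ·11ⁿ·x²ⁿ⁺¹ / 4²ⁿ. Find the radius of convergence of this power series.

By the ratio test, |a_{n+1}/a_n| = [(4(n+1)³ + 5(n+1) + 2)/(4n³ + 5n + 2)] · 49·11/16 → 539/16.
Successive powers of x differ by 2, so the series converges when |x|² · 539/16 < 1, i.e. |x| < √(16/539). So R = 4√11/77.

R = 4√11/77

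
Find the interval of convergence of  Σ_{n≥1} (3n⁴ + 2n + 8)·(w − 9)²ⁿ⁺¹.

(8, 10)

The ratio of consecutive coefficients is (3(n+1)⁴ + 2(n+1) + 8)/(3n⁴ + 2n + 8) → 1.
Since the exponent of (w − 9) increases by 2 each term, convergence requires |w − 9|² < 1, hence R = 1.
Check w = 10: the terms have absolute value of order n⁴, which does not tend to 0, so the series diverges by the divergence test.
At w = 8: the terms do not tend to 0, so the series diverges.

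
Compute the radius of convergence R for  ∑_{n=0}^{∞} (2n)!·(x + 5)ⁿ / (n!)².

Ratio test: |a_{n+1}/a_n| = (2n+1)·(2n+2)/(n+1)² → 4 as n → ∞.
Convergence for |x + 5| · 4 < 1, i.e. |x + 5| < 1/4. So R = 1/4.

R = 1/4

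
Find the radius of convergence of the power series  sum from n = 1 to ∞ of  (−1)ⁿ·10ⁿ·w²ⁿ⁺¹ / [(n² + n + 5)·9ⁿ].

R = 3√10/10

By the ratio test, |a_{n+1}/a_n| = [(n² + n + 5)/((n+1)² + (n+1) + 5)] · 10/9 → 10/9.
Since the exponent of w increases by 2 each term, convergence requires |w|² < 9/10, hence R = 3√10/10.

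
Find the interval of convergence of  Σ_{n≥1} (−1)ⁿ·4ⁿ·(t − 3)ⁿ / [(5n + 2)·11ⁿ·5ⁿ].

(-43/4, 67/4]

Ratio test: |a_{n+1}/a_n| = [(5n + 2)/(5(n+1) + 2)] · 4/(11·5) → 4/55 as n → ∞.
Thus R = 1/(4/55) = 55/4.
When t = 67/4, an alternating series whose terms decrease to 0 in absolute value, so it converges by the Leibniz criterion.
Endpoint t = -43/4: the terms behave like c/n; limit comparison with the harmonic series gives divergence.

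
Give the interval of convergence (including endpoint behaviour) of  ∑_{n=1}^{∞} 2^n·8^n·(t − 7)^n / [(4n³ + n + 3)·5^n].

[107/16, 117/16]

Ratio test: |a_{n+1}/a_n| = [(4n³ + n + 3)/(4(n+1)³ + (n+1) + 3)] · 2·8/5 → 16/5 as n → ∞.
The series converges when 16/5 · |t − 7| < 1, giving R = 5/16.
When t = 117/16, absolute convergence follows by limit comparison with Σ 1/n³.
Endpoint t = 107/16: the series is dominated by a constant times Σ 1/n³, which converges (p = 3 > 1).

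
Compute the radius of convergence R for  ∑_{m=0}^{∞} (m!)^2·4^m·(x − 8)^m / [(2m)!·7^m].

By the ratio test, |a_{m+1}/a_m| = (m+1)²/[(2m+1)·(2m+2)] · 4/7 → 1/7.
Convergence for |x − 8| · 1/7 < 1, i.e. |x − 8| < 7. So R = 7.

R = 7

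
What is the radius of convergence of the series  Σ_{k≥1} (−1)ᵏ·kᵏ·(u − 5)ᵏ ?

R = 0

Applying the root test, |a_k|^(1/k) = k → ∞.
The root grows without bound, so R = 0 (convergence only at u = 5).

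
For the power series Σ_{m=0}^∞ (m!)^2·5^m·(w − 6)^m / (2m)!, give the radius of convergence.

The ratio of consecutive coefficients is (m+1)²/[(2m+1)·(2m+2)] · 5 → 5/4.
Hence the series converges for |w − 6| < 1/(5/4) = 4/5, so the radius of convergence is 4/5.

R = 4/5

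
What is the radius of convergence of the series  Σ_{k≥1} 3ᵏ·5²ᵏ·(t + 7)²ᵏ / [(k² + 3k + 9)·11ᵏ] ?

Ratio test: |a_{k+1}/a_k| = [(k² + 3k + 9)/((k+1)² + 3(k+1) + 9)] · 3·25/11 → 75/11 as k → ∞.
Since the exponent of (t + 7) increases by 2 each term, convergence requires |t + 7|² < 11/75, hence R = √33/15.

R = √33/15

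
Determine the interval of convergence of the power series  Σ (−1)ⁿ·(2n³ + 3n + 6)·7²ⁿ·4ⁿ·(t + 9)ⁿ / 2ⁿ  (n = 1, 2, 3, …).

Ratio test: |a_{n+1}/a_n| = [(2(n+1)³ + 3(n+1) + 6)/(2n³ + 3n + 6)] · 49·4/2 → 98 as n → ∞.
Convergence for |t + 9| · 98 < 1, i.e. |t + 9| < 1/98. So R = 1/98.
Endpoint t = -881/98: the terms have absolute value of order n³, which does not tend to 0, so the series diverges by the divergence test.
Endpoint t = -883/98: the terms do not tend to 0, so the series diverges.

(-883/98, -881/98)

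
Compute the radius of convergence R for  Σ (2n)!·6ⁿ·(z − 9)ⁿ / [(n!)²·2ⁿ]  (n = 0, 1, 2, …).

By the ratio test, |a_{n+1}/a_n| = (2n+1)·(2n+2)/(n+1)² · 6/2 → 12.
Hence the series converges for |z − 9| < 1/(12) = 1/12, so the radius of convergence is 1/12.

R = 1/12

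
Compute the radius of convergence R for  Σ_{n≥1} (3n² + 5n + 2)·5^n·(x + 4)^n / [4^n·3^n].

Apply the ratio test: |a_{n+1}| / |a_n| = [(3(n+1)² + 5(n+1) + 2)/(3n² + 5n + 2)] · 5/(4·3), which tends to 5/12 as n → ∞.
Hence the series converges for |x + 4| < 1/(5/12) = 12/5, so the radius of convergence is 12/5.

R = 12/5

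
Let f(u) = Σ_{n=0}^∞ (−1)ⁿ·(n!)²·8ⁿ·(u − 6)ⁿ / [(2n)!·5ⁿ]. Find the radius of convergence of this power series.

R = 5/2

The ratio of consecutive coefficients is (n+1)²/[(2n+1)·(2n+2)] · 8/5 → 2/5.
Hence the series converges for |u − 6| < 1/(2/5) = 5/2, so the radius of convergence is 5/2.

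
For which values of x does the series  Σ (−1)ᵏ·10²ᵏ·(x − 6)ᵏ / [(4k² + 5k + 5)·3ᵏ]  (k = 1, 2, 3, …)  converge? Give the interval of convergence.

Ratio test: |a_{k+1}/a_k| = [(4k² + 5k + 5)/(4(k+1)² + 5(k+1) + 5)] · 100/3 → 100/3 as k → ∞.
Hence the series converges for |x − 6| < 1/(100/3) = 3/100, so the radius of convergence is 3/100.
Endpoint x = 603/100: the terms are on the order of 1/k², so the series converges absolutely by comparison with the p-series (p = 2 > 1).
Endpoint x = 597/100: absolute convergence follows by limit comparison with Σ 1/k².

[597/100, 603/100]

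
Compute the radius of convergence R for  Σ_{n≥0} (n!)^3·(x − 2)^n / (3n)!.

R = 27

By the ratio test, |a_{n+1}/a_n| = (n+1)³/[(3n+1)·(3n+2)·(3n+3)] → 1/27.
Hence the series converges for |x − 2| < 1/(1/27) = 27, so the radius of convergence is 27.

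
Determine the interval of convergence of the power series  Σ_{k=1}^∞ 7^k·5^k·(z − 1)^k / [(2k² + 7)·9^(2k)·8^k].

[-613/35, 683/35]

Ratio test: |a_{k+1}/a_k| = [(2k² + 7)/(2(k+1)² + 7)] · 7·5/(81·8) → 35/648 as k → ∞.
The series converges when 35/648 · |z − 1| < 1, giving R = 648/35.
Endpoint z = 683/35: absolute convergence follows by limit comparison with Σ 1/k².
When z = -613/35, absolute convergence follows by limit comparison with Σ 1/k².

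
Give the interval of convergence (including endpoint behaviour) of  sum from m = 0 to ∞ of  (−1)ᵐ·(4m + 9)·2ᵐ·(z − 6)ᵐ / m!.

The ratio of consecutive coefficients is (4(m+1) + 9)/(4m + 9) · 2 · 1/(m+1) → 0.
The ratio tends to 0 regardless of z, hence R = ∞.

(−∞, ∞)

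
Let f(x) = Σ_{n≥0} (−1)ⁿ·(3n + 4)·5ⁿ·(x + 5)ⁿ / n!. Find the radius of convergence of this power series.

R = ∞

The ratio of consecutive coefficients is (3(n+1) + 4)/(3n + 4) · 5 · 1/(n+1) → 0.
The ratio tends to 0 regardless of x, hence R = ∞.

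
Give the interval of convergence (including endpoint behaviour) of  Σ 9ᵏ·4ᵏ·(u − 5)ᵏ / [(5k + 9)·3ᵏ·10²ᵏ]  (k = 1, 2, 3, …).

[-10/3, 40/3)

Apply the ratio test: |a_{k+1}| / |a_k| = [(5k + 9)/(5(k+1) + 9)] · 9·4/(3·100), which tends to 3/25 as k → ∞.
Convergence for |u − 5| · 3/25 < 1, i.e. |u − 5| < 25/3. So R = 25/3.
At u = 40/3: comparison with the harmonic series Σ 1/k shows the series diverges.
Check u = -10/3: the terms alternate in sign and decrease monotonically to 0 in absolute value (size ~ c/k), so the alternating series test gives convergence.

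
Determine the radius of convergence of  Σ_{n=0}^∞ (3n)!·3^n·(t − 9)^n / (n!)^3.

R = 1/81

Ratio test: |a_{n+1}/a_n| = (3n+1)·(3n+2)·(3n+3)/(n+1)³ · 3 → 81 as n → ∞.
The series converges when 81 · |t − 9| < 1, giving R = 1/81.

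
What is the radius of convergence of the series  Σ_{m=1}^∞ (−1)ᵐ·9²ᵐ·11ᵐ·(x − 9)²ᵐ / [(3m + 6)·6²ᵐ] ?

R = 2√11/33

The ratio of consecutive coefficients is [(3m + 6)/(3(m+1) + 6)] · 81·11/36 → 99/4.
Since the exponent of (x − 9) increases by 2 each term, convergence requires |x − 9|² < 4/99, hence R = 2√11/33.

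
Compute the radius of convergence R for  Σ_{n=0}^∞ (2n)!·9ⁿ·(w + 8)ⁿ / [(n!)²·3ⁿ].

Apply the ratio test: |a_{n+1}| / |a_n| = (2n+1)·(2n+2)/(n+1)² · 9/3, which tends to 12 as n → ∞.
Thus R = 1/(12) = 1/12.

R = 1/12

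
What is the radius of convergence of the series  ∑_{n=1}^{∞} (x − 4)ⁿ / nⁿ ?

By the Cauchy root test, |a_n|^(1/n) = 1/n → 0.
The limit is 0 for every x, so R = ∞.

R = ∞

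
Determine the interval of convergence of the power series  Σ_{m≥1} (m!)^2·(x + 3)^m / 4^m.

{-3}

Apply the ratio test: |a_{m+1}| / |a_m| = (m+1)² · 1/4, which tends to ∞ as m → ∞.
The ratio grows without bound, so the series diverges whenever (x + 3) ≠ 0; it converges only at x = -3. R = 0.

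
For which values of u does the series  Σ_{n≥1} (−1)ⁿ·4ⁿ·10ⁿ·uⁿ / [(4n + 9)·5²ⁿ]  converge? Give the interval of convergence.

(-5/8, 5/8]

By the ratio test, |a_{n+1}/a_n| = [(4n + 9)/(4(n+1) + 9)] · 4·10/25 → 8/5.
Thus R = 1/(8/5) = 5/8.
Check u = 5/8: convergence follows from the alternating series test (terms decrease monotonically to 0).
Endpoint u = -5/8: comparison with the harmonic series Σ 1/n shows the series diverges.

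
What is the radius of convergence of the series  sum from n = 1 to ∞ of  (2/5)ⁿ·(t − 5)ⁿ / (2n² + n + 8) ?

R = 5/2

Ratio test: |a_{n+1}/a_n| = [(2n² + n + 8)/(2(n+1)² + (n+1) + 8)] · 2/5 → 2/5 as n → ∞.
Hence the series converges for |t − 5| < 1/(2/5) = 5/2, so the radius of convergence is 5/2.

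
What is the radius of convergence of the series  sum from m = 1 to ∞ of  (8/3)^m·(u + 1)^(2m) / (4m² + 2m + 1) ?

The ratio of consecutive coefficients is [(4m² + 2m + 1)/(4(m+1)² + 2(m+1) + 1)] · 8/3 → 8/3.
Since the exponent of (u + 1) increases by 2 each term, convergence requires |u + 1|² < 3/8, hence R = √6/4.

R = √6/4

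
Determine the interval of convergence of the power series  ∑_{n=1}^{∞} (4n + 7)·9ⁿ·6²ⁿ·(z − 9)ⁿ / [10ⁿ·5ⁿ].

(1433/162, 1483/162)

Apply the ratio test: |a_{n+1}| / |a_n| = [(4(n+1) + 7)/(4n + 7)] · 9·36/(10·5), which tends to 162/25 as n → ∞.
Thus R = 1/(162/25) = 25/162.
At z = 1483/162: the terms have absolute value of order n, which does not tend to 0, so the series diverges by the divergence test.
When z = 1433/162, the terms do not tend to 0, so the series diverges.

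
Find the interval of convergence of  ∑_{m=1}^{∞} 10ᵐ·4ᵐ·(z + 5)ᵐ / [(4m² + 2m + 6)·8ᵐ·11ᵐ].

[-36/5, -14/5]

The ratio of consecutive coefficients is [(4m² + 2m + 6)/(4(m+1)² + 2(m+1) + 6)] · 10·4/(8·11) → 5/11.
Convergence for |z + 5| · 5/11 < 1, i.e. |z + 5| < 11/5. So R = 11/5.
At z = -14/5: absolute convergence follows by limit comparison with Σ 1/m².
When z = -36/5, the series is dominated by a constant times Σ 1/m², which converges (p = 2 > 1).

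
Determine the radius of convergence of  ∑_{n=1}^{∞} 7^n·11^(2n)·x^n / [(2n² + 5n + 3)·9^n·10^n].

The ratio of consecutive coefficients is [(2n² + 5n + 3)/(2(n+1)² + 5(n+1) + 3)] · 7·121/(9·10) → 847/90.
Hence the series converges for |x| < 1/(847/90) = 90/847, so the radius of convergence is 90/847.

R = 90/847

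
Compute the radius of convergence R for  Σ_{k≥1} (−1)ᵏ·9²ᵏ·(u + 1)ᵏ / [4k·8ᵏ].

R = 8/81

The ratio of consecutive coefficients is [4k/4(k+1)] · 81/8 → 81/8.
Convergence for |u + 1| · 81/8 < 1, i.e. |u + 1| < 8/81. So R = 8/81.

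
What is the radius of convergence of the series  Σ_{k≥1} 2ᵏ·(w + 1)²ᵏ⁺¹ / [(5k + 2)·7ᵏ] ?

Apply the ratio test: |a_{k+1}| / |a_k| = [(5k + 2)/(5(k+1) + 2)] · 2/7, which tends to 2/7 as k → ∞.
Successive powers of (w + 1) differ by 2, so the series converges when |w + 1|² · 2/7 < 1, i.e. |w + 1| < √(7/2). So R = √14/2.

R = √14/2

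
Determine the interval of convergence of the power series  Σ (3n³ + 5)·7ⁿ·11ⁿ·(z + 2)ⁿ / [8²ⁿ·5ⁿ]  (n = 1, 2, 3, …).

(-474/77, 166/77)

By the ratio test, |a_{n+1}/a_n| = [(3(n+1)³ + 5)/(3n³ + 5)] · 7·11/(64·5) → 77/320.
Convergence for |z + 2| · 77/320 < 1, i.e. |z + 2| < 320/77. So R = 320/77.
Endpoint z = 166/77: the n-th term does not approach 0; divergence by the term test.
At z = -474/77: the terms have absolute value of order n³, which does not tend to 0, so the series diverges by the divergence test.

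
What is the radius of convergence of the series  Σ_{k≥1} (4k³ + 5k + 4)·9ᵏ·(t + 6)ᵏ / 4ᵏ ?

R = 4/9

The ratio of consecutive coefficients is [(4(k+1)³ + 5(k+1) + 4)/(4k³ + 5k + 4)] · 9/4 → 9/4.
Convergence for |t + 6| · 9/4 < 1, i.e. |t + 6| < 4/9. So R = 4/9.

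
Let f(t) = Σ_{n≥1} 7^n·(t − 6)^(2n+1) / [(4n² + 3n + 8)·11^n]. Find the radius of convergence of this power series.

Apply the ratio test: |a_{n+1}| / |a_n| = [(4n² + 3n + 8)/(4(n+1)² + 3(n+1) + 8)] · 7/11, which tends to 7/11 as n → ∞.
Since the exponent of (t − 6) increases by 2 each term, convergence requires |t − 6|² < 11/7, hence R = √77/7.

R = √77/7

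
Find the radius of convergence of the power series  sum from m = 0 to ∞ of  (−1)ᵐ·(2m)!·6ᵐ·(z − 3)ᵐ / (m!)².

Apply the ratio test: |a_{m+1}| / |a_m| = (2m+1)·(2m+2)/(m+1)² · 6, which tends to 24 as m → ∞.
Hence the series converges for |z − 3| < 1/(24) = 1/24, so the radius of convergence is 1/24.

R = 1/24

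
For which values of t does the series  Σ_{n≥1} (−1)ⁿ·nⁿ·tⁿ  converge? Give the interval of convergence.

Root test: |a_n|^(1/n) = n → ∞.
The root grows without bound, so R = 0 (convergence only at t = 0).

{0}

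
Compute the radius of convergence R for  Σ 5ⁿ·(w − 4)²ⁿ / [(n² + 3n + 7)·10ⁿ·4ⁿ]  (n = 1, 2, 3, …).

R = 2√2

By the ratio test, |a_{n+1}/a_n| = [(n² + 3n + 7)/((n+1)² + 3(n+1) + 7)] · 5/(10·4) → 1/8.
Writing y = (w − 4)², the series in y has radius 8, so |w − 4| < √(8) and R = 2√2.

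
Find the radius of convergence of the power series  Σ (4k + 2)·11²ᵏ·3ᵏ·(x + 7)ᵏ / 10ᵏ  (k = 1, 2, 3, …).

Apply the ratio test: |a_{k+1}| / |a_k| = [(4(k+1) + 2)/(4k + 2)] · 121·3/10, which tends to 363/10 as k → ∞.
Hence the series converges for |x + 7| < 1/(363/10) = 10/363, so the radius of convergence is 10/363.

R = 10/363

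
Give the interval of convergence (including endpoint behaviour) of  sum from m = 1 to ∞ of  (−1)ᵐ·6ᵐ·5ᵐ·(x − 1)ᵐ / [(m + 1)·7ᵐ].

(23/30, 37/30]

By the ratio test, |a_{m+1}/a_m| = [(m + 1)/((m+1) + 1)] · 6·5/7 → 30/7.
The series converges when 30/7 · |x − 1| < 1, giving R = 7/30.
When x = 37/30, an alternating series whose terms decrease to 0 in absolute value, so it converges by the Leibniz criterion.
Endpoint x = 23/30: the terms behave like c/m; limit comparison with the harmonic series gives divergence.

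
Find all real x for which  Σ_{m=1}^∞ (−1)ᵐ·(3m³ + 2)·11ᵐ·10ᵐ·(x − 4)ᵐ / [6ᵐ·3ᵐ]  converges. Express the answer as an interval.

(211/55, 229/55)

By the ratio test, |a_{m+1}/a_m| = [(3(m+1)³ + 2)/(3m³ + 2)] · 11·10/(6·3) → 55/9.
Thus R = 1/(55/9) = 9/55.
Check x = 229/55: the terms have absolute value of order m³, which does not tend to 0, so the series diverges by the divergence test.
At x = 211/55: the m-th term does not approach 0; divergence by the term test.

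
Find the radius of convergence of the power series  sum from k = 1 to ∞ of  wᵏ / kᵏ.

By the Cauchy root test, |a_k|^(1/k) = 1/k → 0.
The limit is 0 for every w, so R = ∞.

R = ∞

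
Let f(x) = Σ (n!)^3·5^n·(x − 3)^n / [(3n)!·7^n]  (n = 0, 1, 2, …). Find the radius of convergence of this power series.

Ratio test: |a_{n+1}/a_n| = (n+1)³/[(3n+1)·(3n+2)·(3n+3)] · 5/7 → 5/189 as n → ∞.
Convergence for |x − 3| · 5/189 < 1, i.e. |x − 3| < 189/5. So R = 189/5.

R = 189/5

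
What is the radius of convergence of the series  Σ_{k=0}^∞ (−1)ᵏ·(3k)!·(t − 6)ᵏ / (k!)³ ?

Apply the ratio test: |a_{k+1}| / |a_k| = (3k+1)·(3k+2)·(3k+3)/(k+1)³, which tends to 27 as k → ∞.
Hence the series converges for |t − 6| < 1/(27) = 1/27, so the radius of convergence is 1/27.

R = 1/27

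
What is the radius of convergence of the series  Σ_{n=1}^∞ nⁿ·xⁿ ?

R = 0

Applying the root test, |a_n|^(1/n) = n → ∞.
Since the n-th root of |a_n| is unbounded, the series converges only at x = 0; R = 0.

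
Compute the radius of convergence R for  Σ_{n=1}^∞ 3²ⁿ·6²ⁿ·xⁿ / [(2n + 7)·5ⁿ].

R = 5/324

Apply the ratio test: |a_{n+1}| / |a_n| = [(2n + 7)/(2(n+1) + 7)] · 9·36/5, which tends to 324/5 as n → ∞.
Thus R = 1/(324/5) = 5/324.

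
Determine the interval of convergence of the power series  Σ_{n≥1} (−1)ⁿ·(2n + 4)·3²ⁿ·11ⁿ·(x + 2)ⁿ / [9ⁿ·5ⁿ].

(-27/11, -17/11)

By the ratio test, |a_{n+1}/a_n| = [(2(n+1) + 4)/(2n + 4)] · 9·11/(9·5) → 11/5.
The series converges when 11/5 · |x + 2| < 1, giving R = 5/11.
Check x = -17/11: the terms have absolute value of order n, which does not tend to 0, so the series diverges by the divergence test.
Check x = -27/11: the terms have absolute value of order n, which does not tend to 0, so the series diverges by the divergence test.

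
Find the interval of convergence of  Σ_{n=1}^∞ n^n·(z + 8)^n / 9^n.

Root test: |a_n|^(1/n) = n/9 → ∞.
The root grows without bound, so R = 0 (convergence only at z = -8).

{-8}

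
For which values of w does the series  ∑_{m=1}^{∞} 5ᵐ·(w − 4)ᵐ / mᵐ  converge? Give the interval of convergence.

(−∞, ∞)

By the Cauchy root test, |a_m|^(1/m) = 5/m → 0.
The limit is 0 for every w, so R = ∞.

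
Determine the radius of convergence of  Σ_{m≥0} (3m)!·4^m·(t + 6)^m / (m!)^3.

By the ratio test, |a_{m+1}/a_m| = (3m+1)·(3m+2)·(3m+3)/(m+1)³ · 4 → 108.
Hence the series converges for |t + 6| < 1/(108) = 1/108, so the radius of convergence is 1/108.

R = 1/108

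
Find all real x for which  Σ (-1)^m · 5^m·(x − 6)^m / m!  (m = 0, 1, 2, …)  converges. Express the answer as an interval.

The ratio of consecutive coefficients is 5 · 1/(m+1) → 0.
The limit is 0, so the series converges for all x; R = ∞.

(−∞, ∞)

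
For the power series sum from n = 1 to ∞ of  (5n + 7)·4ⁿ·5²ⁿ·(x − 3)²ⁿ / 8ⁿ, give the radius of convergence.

R = √2/5

The ratio of consecutive coefficients is [(5(n+1) + 7)/(5n + 7)] · 4·25/8 → 25/2.
Successive powers of (x − 3) differ by 2, so the series converges when |x − 3|² · 25/2 < 1, i.e. |x − 3| < √(2/25). So R = √2/5.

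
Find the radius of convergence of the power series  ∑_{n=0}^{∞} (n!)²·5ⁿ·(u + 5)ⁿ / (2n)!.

By the ratio test, |a_{n+1}/a_n| = (n+1)²/[(2n+1)·(2n+2)] · 5 → 5/4.
Thus R = 1/(5/4) = 4/5.

R = 4/5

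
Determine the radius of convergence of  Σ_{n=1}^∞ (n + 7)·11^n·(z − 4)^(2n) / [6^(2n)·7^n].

The ratio of consecutive coefficients is [((n+1) + 7)/(n + 7)] · 11/(36·7) → 11/252.
Successive powers of (z − 4) differ by 2, so the series converges when |z − 4|² · 11/252 < 1, i.e. |z − 4| < √(252/11). So R = 6√77/11.

R = 6√77/11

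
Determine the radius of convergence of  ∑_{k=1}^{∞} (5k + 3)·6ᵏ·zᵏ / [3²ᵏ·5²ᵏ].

By the ratio test, |a_{k+1}/a_k| = [(5(k+1) + 3)/(5k + 3)] · 6/(9·25) → 2/75.
Convergence for |z| · 2/75 < 1, i.e. |z| < 75/2. So R = 75/2.

R = 75/2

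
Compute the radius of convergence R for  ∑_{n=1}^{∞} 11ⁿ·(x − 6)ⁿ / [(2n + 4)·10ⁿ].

The ratio of consecutive coefficients is [(2n + 4)/(2(n+1) + 4)] · 11/10 → 11/10.
Convergence for |x − 6| · 11/10 < 1, i.e. |x − 6| < 10/11. So R = 10/11.

R = 10/11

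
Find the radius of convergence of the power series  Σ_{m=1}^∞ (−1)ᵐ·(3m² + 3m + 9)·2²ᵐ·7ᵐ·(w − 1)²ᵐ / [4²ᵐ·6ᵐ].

R = 2√42/7

The ratio of consecutive coefficients is [(3(m+1)² + 3(m+1) + 9)/(3m² + 3m + 9)] · 4·7/(16·6) → 7/24.
Writing y = (w − 1)², the series in y has radius 24/7, so |w − 1| < √(24/7) and R = 2√42/7.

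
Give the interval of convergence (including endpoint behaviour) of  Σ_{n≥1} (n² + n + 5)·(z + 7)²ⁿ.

Ratio test: |a_{n+1}/a_n| = ((n+1)² + (n+1) + 5)/(n² + n + 5) → 1 as n → ∞.
Since the exponent of (z + 7) increases by 2 each term, convergence requires |z + 7|² < 1, hence R = 1.
Check z = -6: the terms have absolute value of order n², which does not tend to 0, so the series diverges by the divergence test.
Check z = -8: the terms do not tend to 0, so the series diverges.

(-8, -6)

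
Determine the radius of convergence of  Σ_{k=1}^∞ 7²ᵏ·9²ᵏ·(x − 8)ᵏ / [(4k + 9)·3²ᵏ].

Apply the ratio test: |a_{k+1}| / |a_k| = [(4k + 9)/(4(k+1) + 9)] · 49·81/9, which tends to 441 as k → ∞.
Hence the series converges for |x − 8| < 1/(441) = 1/441, so the radius of convergence is 1/441.

R = 1/441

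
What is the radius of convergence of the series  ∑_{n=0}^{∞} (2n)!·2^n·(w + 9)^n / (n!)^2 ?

R = 1/8

By the ratio test, |a_{n+1}/a_n| = (2n+1)·(2n+2)/(n+1)² · 2 → 8.
Hence the series converges for |w + 9| < 1/(8) = 1/8, so the radius of convergence is 1/8.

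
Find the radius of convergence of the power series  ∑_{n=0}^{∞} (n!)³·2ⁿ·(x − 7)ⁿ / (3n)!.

Ratio test: |a_{n+1}/a_n| = (n+1)³/[(3n+1)·(3n+2)·(3n+3)] · 2 → 2/27 as n → ∞.
Hence the series converges for |x − 7| < 1/(2/27) = 27/2, so the radius of convergence is 27/2.

R = 27/2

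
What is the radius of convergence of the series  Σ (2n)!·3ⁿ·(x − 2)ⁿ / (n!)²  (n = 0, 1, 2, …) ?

R = 1/12

By the ratio test, |a_{n+1}/a_n| = (2n+1)·(2n+2)/(n+1)² · 3 → 12.
The series converges when 12 · |x − 2| < 1, giving R = 1/12.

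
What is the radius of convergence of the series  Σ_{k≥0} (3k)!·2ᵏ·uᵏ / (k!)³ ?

Ratio test: |a_{k+1}/a_k| = (3k+1)·(3k+2)·(3k+3)/(k+1)³ · 2 → 54 as k → ∞.
Thus R = 1/(54) = 1/54.

R = 1/54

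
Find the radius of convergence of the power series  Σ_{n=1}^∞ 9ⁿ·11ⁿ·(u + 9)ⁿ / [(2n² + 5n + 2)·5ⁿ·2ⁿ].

The ratio of consecutive coefficients is [(2n² + 5n + 2)/(2(n+1)² + 5(n+1) + 2)] · 9·11/(5·2) → 99/10.
The series converges when 99/10 · |u + 9| < 1, giving R = 10/99.

R = 10/99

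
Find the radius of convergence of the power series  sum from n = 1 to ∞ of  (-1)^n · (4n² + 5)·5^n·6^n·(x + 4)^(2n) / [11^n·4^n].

The ratio of consecutive coefficients is [(4(n+1)² + 5)/(4n² + 5)] · 5·6/(11·4) → 15/22.
Writing y = (x + 4)², the series in y has radius 22/15, so |x + 4| < √(22/15) and R = √330/15.

R = √330/15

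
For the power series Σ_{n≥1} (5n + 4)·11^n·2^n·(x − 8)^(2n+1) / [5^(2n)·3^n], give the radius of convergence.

R = 5√66/22

Apply the ratio test: |a_{n+1}| / |a_n| = [(5(n+1) + 4)/(5n + 4)] · 11·2/(25·3), which tends to 22/75 as n → ∞.
Since the exponent of (x − 8) increases by 2 each term, convergence requires |x − 8|² < 75/22, hence R = 5√66/22.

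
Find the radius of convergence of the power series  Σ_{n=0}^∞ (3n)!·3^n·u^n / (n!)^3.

Ratio test: |a_{n+1}/a_n| = (3n+1)·(3n+2)·(3n+3)/(n+1)³ · 3 → 81 as n → ∞.
Thus R = 1/(81) = 1/81.

R = 1/81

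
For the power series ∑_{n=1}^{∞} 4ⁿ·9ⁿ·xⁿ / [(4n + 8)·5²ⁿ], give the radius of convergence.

Apply the ratio test: |a_{n+1}| / |a_n| = [(4n + 8)/(4(n+1) + 8)] · 4·9/25, which tends to 36/25 as n → ∞.
Thus R = 1/(36/25) = 25/36.

R = 25/36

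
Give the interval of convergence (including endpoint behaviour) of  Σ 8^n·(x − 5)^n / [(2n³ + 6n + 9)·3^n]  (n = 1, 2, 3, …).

The ratio of consecutive coefficients is [(2n³ + 6n + 9)/(2(n+1)³ + 6(n+1) + 9)] · 8/3 → 8/3.
The series converges when 8/3 · |x − 5| < 1, giving R = 3/8.
Check x = 43/8: the terms are on the order of 1/n³, so the series converges absolutely by comparison with the p-series (p = 3 > 1).
Endpoint x = 37/8: the terms are on the order of 1/n³, so the series converges absolutely by comparison with the p-series (p = 3 > 1).

[37/8, 43/8]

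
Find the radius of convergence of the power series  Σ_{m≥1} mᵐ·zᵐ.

R = 0

Root test: |a_m|^(1/m) = m → ∞.
The root grows without bound, so R = 0 (convergence only at z = 0).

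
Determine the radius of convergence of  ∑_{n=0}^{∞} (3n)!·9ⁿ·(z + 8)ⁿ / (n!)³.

Ratio test: |a_{n+1}/a_n| = (3n+1)·(3n+2)·(3n+3)/(n+1)³ · 9 → 243 as n → ∞.
Thus R = 1/(243) = 1/243.

R = 1/243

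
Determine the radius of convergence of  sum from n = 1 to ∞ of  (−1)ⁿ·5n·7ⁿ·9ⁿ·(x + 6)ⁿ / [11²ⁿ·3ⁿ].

Ratio test: |a_{n+1}/a_n| = [5(n+1)/5n] · 7·9/(121·3) → 21/121 as n → ∞.
The series converges when 21/121 · |x + 6| < 1, giving R = 121/21.

R = 121/21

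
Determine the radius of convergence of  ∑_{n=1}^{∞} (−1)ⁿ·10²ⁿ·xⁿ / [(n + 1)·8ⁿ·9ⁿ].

R = 18/25

Apply the ratio test: |a_{n+1}| / |a_n| = [(n + 1)/((n+1) + 1)] · 100/(8·9), which tends to 25/18 as n → ∞.
The series converges when 25/18 · |x| < 1, giving R = 18/25.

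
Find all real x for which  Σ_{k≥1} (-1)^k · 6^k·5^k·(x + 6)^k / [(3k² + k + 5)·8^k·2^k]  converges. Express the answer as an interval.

[-98/15, -82/15]

The ratio of consecutive coefficients is [(3k² + k + 5)/(3(k+1)² + (k+1) + 5)] · 6·5/(8·2) → 15/8.
Hence the series converges for |x + 6| < 1/(15/8) = 8/15, so the radius of convergence is 8/15.
Endpoint x = -82/15: the series is dominated by a constant times Σ 1/k², which converges (p = 2 > 1).
Endpoint x = -98/15: the series is dominated by a constant times Σ 1/k², which converges (p = 2 > 1).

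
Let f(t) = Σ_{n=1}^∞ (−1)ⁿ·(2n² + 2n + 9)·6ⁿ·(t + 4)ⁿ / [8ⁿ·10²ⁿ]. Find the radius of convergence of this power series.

By the ratio test, |a_{n+1}/a_n| = [(2(n+1)² + 2(n+1) + 9)/(2n² + 2n + 9)] · 6/(8·100) → 3/400.
The series converges when 3/400 · |t + 4| < 1, giving R = 400/3.

R = 400/3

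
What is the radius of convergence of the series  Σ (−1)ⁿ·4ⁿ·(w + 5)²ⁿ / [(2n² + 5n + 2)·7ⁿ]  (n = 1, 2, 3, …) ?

Apply the ratio test: |a_{n+1}| / |a_n| = [(2n² + 5n + 2)/(2(n+1)² + 5(n+1) + 2)] · 4/7, which tends to 4/7 as n → ∞.
Successive powers of (w + 5) differ by 2, so the series converges when |w + 5|² · 4/7 < 1, i.e. |w + 5| < √(7/4). So R = √7/2.

R = √7/2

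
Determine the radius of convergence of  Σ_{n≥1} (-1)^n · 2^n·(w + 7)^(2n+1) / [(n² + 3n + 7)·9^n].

Apply the ratio test: |a_{n+1}| / |a_n| = [(n² + 3n + 7)/((n+1)² + 3(n+1) + 7)] · 2/9, which tends to 2/9 as n → ∞.
Successive powers of (w + 7) differ by 2, so the series converges when |w + 7|² · 2/9 < 1, i.e. |w + 7| < √(9/2). So R = 3√2/2.

R = 3√2/2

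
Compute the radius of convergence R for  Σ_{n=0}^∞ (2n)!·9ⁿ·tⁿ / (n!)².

R = 1/36

The ratio of consecutive coefficients is (2n+1)·(2n+2)/(n+1)² · 9 → 36.
The series converges when 36 · |t| < 1, giving R = 1/36.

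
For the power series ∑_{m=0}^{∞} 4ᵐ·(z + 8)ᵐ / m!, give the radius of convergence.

R = ∞

Ratio test: |a_{m+1}/a_m| = 4 · 1/(m+1) → 0 as m → ∞.
The ratio tends to 0 regardless of z, hence R = ∞.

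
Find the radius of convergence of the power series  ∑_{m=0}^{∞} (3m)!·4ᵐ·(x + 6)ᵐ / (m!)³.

By the ratio test, |a_{m+1}/a_m| = (3m+1)·(3m+2)·(3m+3)/(m+1)³ · 4 → 108.
Hence the series converges for |x + 6| < 1/(108) = 1/108, so the radius of convergence is 1/108.

R = 1/108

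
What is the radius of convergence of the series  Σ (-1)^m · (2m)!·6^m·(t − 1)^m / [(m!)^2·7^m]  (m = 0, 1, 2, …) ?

R = 7/24

The ratio of consecutive coefficients is (2m+1)·(2m+2)/(m+1)² · 6/7 → 24/7.
Thus R = 1/(24/7) = 7/24.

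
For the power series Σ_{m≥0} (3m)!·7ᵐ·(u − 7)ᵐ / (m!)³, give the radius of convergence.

Ratio test: |a_{m+1}/a_m| = (3m+1)·(3m+2)·(3m+3)/(m+1)³ · 7 → 189 as m → ∞.
The series converges when 189 · |u − 7| < 1, giving R = 1/189.

R = 1/189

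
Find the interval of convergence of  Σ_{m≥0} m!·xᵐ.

{0}

By the ratio test, |a_{m+1}/a_m| = (m+1) → ∞.
The ratio grows without bound, so the series diverges whenever x ≠ 0; it converges only at x = 0. R = 0.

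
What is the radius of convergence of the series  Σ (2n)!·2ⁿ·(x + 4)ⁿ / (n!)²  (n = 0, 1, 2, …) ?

R = 1/8

The ratio of consecutive coefficients is (2n+1)·(2n+2)/(n+1)² · 2 → 8.
Convergence for |x + 4| · 8 < 1, i.e. |x + 4| < 1/8. So R = 1/8.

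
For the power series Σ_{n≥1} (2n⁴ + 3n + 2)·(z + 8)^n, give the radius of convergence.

Ratio test: |a_{n+1}/a_n| = (2(n+1)⁴ + 3(n+1) + 2)/(2n⁴ + 3n + 2) → 1 as n → ∞.
Hence R = 1.

R = 1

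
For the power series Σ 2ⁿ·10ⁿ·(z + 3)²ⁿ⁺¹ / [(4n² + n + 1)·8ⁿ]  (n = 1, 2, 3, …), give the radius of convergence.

Ratio test: |a_{n+1}/a_n| = [(4n² + n + 1)/(4(n+1)² + (n+1) + 1)] · 2·10/8 → 5/2 as n → ∞.
Successive powers of (z + 3) differ by 2, so the series converges when |z + 3|² · 5/2 < 1, i.e. |z + 3| < √(2/5). So R = √10/5.

R = √10/5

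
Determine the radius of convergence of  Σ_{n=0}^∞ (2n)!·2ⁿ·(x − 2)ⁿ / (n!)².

Ratio test: |a_{n+1}/a_n| = (2n+1)·(2n+2)/(n+1)² · 2 → 8 as n → ∞.
Thus R = 1/(8) = 1/8.

R = 1/8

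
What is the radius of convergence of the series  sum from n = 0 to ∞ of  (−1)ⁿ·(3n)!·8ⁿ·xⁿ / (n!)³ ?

The ratio of consecutive coefficients is (3n+1)·(3n+2)·(3n+3)/(n+1)³ · 8 → 216.
Hence the series converges for |x| < 1/(216) = 1/216, so the radius of convergence is 1/216.

R = 1/216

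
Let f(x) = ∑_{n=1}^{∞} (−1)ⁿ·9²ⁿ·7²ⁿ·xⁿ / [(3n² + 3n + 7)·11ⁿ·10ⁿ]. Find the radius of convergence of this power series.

R = 110/3969

By the ratio test, |a_{n+1}/a_n| = [(3n² + 3n + 7)/(3(n+1)² + 3(n+1) + 7)] · 81·49/(11·10) → 3969/110.
Thus R = 1/(3969/110) = 110/3969.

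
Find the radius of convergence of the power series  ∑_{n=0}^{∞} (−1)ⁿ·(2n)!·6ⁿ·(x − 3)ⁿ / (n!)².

By the ratio test, |a_{n+1}/a_n| = (2n+1)·(2n+2)/(n+1)² · 6 → 24.
Thus R = 1/(24) = 1/24.

R = 1/24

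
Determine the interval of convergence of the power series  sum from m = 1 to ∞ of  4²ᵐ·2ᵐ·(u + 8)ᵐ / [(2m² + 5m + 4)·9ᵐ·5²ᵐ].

Ratio test: |a_{m+1}/a_m| = [(2m² + 5m + 4)/(2(m+1)² + 5(m+1) + 4)] · 16·2/(9·25) → 32/225 as m → ∞.
Thus R = 1/(32/225) = 225/32.
Endpoint u = -31/32: absolute convergence follows by limit comparison with Σ 1/m².
When u = -481/32, the series is dominated by a constant times Σ 1/m², which converges (p = 2 > 1).

[-481/32, -31/32]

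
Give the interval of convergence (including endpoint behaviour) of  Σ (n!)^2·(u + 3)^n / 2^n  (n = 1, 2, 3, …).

{-3}

Ratio test: |a_{n+1}/a_n| = (n+1)² · 1/2 → ∞ as n → ∞.
The terms grow without bound for any (u + 3) ≠ 0, so R = 0 (convergence only at u = -3).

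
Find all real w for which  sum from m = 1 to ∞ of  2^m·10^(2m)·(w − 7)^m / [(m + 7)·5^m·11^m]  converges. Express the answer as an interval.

By the ratio test, |a_{m+1}/a_m| = [(m + 7)/((m+1) + 7)] · 2·100/(5·11) → 40/11.
Convergence for |w − 7| · 40/11 < 1, i.e. |w − 7| < 11/40. So R = 11/40.
At w = 291/40: the terms behave like c/m; limit comparison with the harmonic series gives divergence.
Check w = 269/40: convergence follows from the alternating series test (terms decrease monotonically to 0).

[269/40, 291/40)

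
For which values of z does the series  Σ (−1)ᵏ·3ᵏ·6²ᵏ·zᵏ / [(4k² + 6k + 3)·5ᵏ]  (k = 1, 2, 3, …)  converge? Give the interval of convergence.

By the ratio test, |a_{k+1}/a_k| = [(4k² + 6k + 3)/(4(k+1)² + 6(k+1) + 3)] · 3·36/5 → 108/5.
Thus R = 1/(108/5) = 5/108.
Endpoint z = 5/108: absolute convergence follows by limit comparison with Σ 1/k².
When z = -5/108, the series is dominated by a constant times Σ 1/k², which converges (p = 2 > 1).

[-5/108, 5/108]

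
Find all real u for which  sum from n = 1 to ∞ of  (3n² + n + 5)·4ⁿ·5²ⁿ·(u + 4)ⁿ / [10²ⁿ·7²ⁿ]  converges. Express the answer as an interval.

By the ratio test, |a_{n+1}/a_n| = [(3(n+1)² + (n+1) + 5)/(3n² + n + 5)] · 4·25/(100·49) → 1/49.
Thus R = 1/(1/49) = 49.
Endpoint u = 45: the terms have absolute value of order n², which does not tend to 0, so the series diverges by the divergence test.
At u = -53: the terms have absolute value of order n², which does not tend to 0, so the series diverges by the divergence test.

(-53, 45)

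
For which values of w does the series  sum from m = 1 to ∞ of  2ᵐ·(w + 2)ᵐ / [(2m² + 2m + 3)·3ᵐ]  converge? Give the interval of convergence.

[-7/2, -1/2]

Apply the ratio test: |a_{m+1}| / |a_m| = [(2m² + 2m + 3)/(2(m+1)² + 2(m+1) + 3)] · 2/3, which tends to 2/3 as m → ∞.
Thus R = 1/(2/3) = 3/2.
Endpoint w = -1/2: absolute convergence follows by limit comparison with Σ 1/m².
At w = -7/2: the terms are on the order of 1/m², so the series converges absolutely by comparison with the p-series (p = 2 > 1).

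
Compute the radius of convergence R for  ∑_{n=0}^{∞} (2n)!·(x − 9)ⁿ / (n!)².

R = 1/4

By the ratio test, |a_{n+1}/a_n| = (2n+1)·(2n+2)/(n+1)² → 4.
Thus R = 1/(4) = 1/4.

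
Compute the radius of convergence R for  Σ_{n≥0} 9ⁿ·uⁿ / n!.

R = ∞

By the ratio test, |a_{n+1}/a_n| = 9 · 1/(n+1) → 0.
Since the limit is 0 < 1 for every u, the series converges on all of ℝ and R = ∞.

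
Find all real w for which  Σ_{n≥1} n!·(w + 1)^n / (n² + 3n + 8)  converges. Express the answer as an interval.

Apply the ratio test: |a_{n+1}| / |a_n| = (n+1) · (n² + 3n + 8)/((n+1)² + 3(n+1) + 8), which tends to ∞ as n → ∞.
The terms grow without bound for any (w + 1) ≠ 0, so R = 0 (convergence only at w = -1).

{-1}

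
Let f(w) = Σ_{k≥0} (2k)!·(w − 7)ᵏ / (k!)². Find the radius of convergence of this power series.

Ratio test: |a_{k+1}/a_k| = (2k+1)·(2k+2)/(k+1)² → 4 as k → ∞.
The series converges when 4 · |w − 7| < 1, giving R = 1/4.

R = 1/4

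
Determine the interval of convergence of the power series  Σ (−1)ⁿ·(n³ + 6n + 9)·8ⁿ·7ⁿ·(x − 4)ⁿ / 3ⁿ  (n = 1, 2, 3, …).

By the ratio test, |a_{n+1}/a_n| = [((n+1)³ + 6(n+1) + 9)/(n³ + 6n + 9)] · 8·7/3 → 56/3.
Thus R = 1/(56/3) = 3/56.
Check x = 227/56: the terms do not tend to 0, so the series diverges.
Endpoint x = 221/56: the terms have absolute value of order n³, which does not tend to 0, so the series diverges by the divergence test.

(221/56, 227/56)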